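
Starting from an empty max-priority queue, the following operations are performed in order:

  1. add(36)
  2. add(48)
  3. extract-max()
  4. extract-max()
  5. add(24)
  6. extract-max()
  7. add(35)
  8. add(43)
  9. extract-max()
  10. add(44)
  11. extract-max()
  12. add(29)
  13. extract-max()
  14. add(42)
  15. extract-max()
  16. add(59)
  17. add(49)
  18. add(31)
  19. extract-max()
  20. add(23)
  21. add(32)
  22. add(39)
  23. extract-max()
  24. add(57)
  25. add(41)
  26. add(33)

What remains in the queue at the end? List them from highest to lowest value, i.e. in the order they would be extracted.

insert 36 → {36}
insert 48 → {48, 36}
extract-max → 48; now {36}
extract-max → 36; now {}
insert 24 → {24}
extract-max → 24; now {}
insert 35 → {35}
insert 43 → {43, 35}
extract-max → 43; now {35}
insert 44 → {44, 35}
extract-max → 44; now {35}
insert 29 → {35, 29}
extract-max → 35; now {29}
insert 42 → {42, 29}
extract-max → 42; now {29}
insert 59 → {59, 29}
insert 49 → {59, 49, 29}
insert 31 → {59, 49, 31, 29}
extract-max → 59; now {49, 31, 29}
insert 23 → {49, 31, 29, 23}
insert 32 → {49, 32, 31, 29, 23}
insert 39 → {49, 39, 32, 31, 29, 23}
extract-max → 49; now {39, 32, 31, 29, 23}
insert 57 → {57, 39, 32, 31, 29, 23}
insert 41 → {57, 41, 39, 32, 31, 29, 23}
insert 33 → {57, 41, 39, 33, 32, 31, 29, 23}

[57, 41, 39, 33, 32, 31, 29, 23]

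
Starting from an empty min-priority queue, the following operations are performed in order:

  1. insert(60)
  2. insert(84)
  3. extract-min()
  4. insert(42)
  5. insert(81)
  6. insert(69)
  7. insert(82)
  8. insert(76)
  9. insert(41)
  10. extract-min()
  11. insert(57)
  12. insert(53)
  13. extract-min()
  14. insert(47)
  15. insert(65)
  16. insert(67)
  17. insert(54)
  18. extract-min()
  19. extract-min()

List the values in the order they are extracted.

insert 60 → {60}
insert 84 → {60, 84}
extract-min → 60; now {84}
insert 42 → {42, 84}
insert 81 → {42, 81, 84}
insert 69 → {42, 69, 81, 84}
insert 82 → {42, 69, 81, 82, 84}
insert 76 → {42, 69, 76, 81, 82, 84}
insert 41 → {41, 42, 69, 76, 81, 82, 84}
extract-min → 41; now {42, 69, 76, 81, 82, 84}
insert 57 → {42, 57, 69, 76, 81, 82, 84}
insert 53 → {42, 53, 57, 69, 76, 81, 82, 84}
extract-min → 42; now {53, 57, 69, 76, 81, 82, 84}
insert 47 → {47, 53, 57, 69, 76, 81, 82, 84}
insert 65 → {47, 53, 57, 65, 69, 76, 81, 82, 84}
insert 67 → {47, 53, 57, 65, 67, 69, 76, 81, 82, 84}
insert 54 → {47, 53, 54, 57, 65, 67, 69, 76, 81, 82, 84}
extract-min → 47; now {53, 54, 57, 65, 67, 69, 76, 81, 82, 84}
extract-min → 53; now {54, 57, 65, 67, 69, 76, 81, 82, 84}

60 → 41 → 42 → 47 → 53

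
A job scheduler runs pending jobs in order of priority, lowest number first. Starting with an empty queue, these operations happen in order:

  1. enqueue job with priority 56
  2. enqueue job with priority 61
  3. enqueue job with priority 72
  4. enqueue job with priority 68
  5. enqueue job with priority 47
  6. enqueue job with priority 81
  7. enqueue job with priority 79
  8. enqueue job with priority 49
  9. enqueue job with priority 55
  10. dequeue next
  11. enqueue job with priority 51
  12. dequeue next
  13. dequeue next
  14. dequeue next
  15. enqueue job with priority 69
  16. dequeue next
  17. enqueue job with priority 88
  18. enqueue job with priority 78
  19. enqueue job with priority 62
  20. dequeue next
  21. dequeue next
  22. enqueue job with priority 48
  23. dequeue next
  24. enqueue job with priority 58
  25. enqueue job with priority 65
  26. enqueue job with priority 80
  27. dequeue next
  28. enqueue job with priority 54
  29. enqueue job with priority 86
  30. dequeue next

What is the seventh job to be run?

62

insert 56 → {56}
insert 61 → {56, 61}
insert 72 → {56, 61, 72}
insert 68 → {56, 61, 68, 72}
insert 47 → {47, 56, 61, 68, 72}
insert 81 → {47, 56, 61, 68, 72, 81}
insert 79 → {47, 56, 61, 68, 72, 79, 81}
insert 49 → {47, 49, 56, 61, 68, 72, 79, 81}
insert 55 → {47, 49, 55, 56, 61, 68, 72, 79, 81}
dequeue next → 47; now {49, 55, 56, 61, 68, 72, 79, 81}
insert 51 → {49, 51, 55, 56, 61, 68, 72, 79, 81}
dequeue next → 49; now {51, 55, 56, 61, 68, 72, 79, 81}
dequeue next → 51; now {55, 56, 61, 68, 72, 79, 81}
dequeue next → 55; now {56, 61, 68, 72, 79, 81}
insert 69 → {56, 61, 68, 69, 72, 79, 81}
dequeue next → 56; now {61, 68, 69, 72, 79, 81}
insert 88 → {61, 68, 69, 72, 79, 81, 88}
insert 78 → {61, 68, 69, 72, 78, 79, 81, 88}
insert 62 → {61, 62, 68, 69, 72, 78, 79, 81, 88}
dequeue next → 61; now {62, 68, 69, 72, 78, 79, 81, 88}
dequeue next → 62; now {68, 69, 72, 78, 79, 81, 88}
insert 48 → {48, 68, 69, 72, 78, 79, 81, 88}
dequeue next → 48; now {68, 69, 72, 78, 79, 81, 88}
insert 58 → {58, 68, 69, 72, 78, 79, 81, 88}
insert 65 → {58, 65, 68, 69, 72, 78, 79, 81, 88}
insert 80 → {58, 65, 68, 69, 72, 78, 79, 80, 81, 88}
dequeue next → 58; now {65, 68, 69, 72, 78, 79, 80, 81, 88}
insert 54 → {54, 65, 68, 69, 72, 78, 79, 80, 81, 88}
insert 86 → {54, 65, 68, 69, 72, 78, 79, 80, 81, 86, 88}
dequeue next → 54; now {65, 68, 69, 72, 78, 79, 80, 81, 86, 88}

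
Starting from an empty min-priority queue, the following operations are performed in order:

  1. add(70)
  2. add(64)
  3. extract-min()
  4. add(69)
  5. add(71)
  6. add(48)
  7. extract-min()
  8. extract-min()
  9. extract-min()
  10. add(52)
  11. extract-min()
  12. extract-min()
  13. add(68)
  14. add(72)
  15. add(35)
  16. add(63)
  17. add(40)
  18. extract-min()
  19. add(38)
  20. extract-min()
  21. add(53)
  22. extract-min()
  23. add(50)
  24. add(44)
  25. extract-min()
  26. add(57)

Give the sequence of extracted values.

64, 48, 69, 70, 52, 71, 35, 38, 40, 44

insert 70 → {70}
insert 64 → {64, 70}
extract-min → 64; now {70}
insert 69 → {69, 70}
insert 71 → {69, 70, 71}
insert 48 → {48, 69, 70, 71}
extract-min → 48; now {69, 70, 71}
extract-min → 69; now {70, 71}
extract-min → 70; now {71}
insert 52 → {52, 71}
extract-min → 52; now {71}
extract-min → 71; now {}
insert 68 → {68}
insert 72 → {68, 72}
insert 35 → {35, 68, 72}
insert 63 → {35, 63, 68, 72}
insert 40 → {35, 40, 63, 68, 72}
extract-min → 35; now {40, 63, 68, 72}
insert 38 → {38, 40, 63, 68, 72}
extract-min → 38; now {40, 63, 68, 72}
insert 53 → {40, 53, 63, 68, 72}
extract-min → 40; now {53, 63, 68, 72}
insert 50 → {50, 53, 63, 68, 72}
insert 44 → {44, 50, 53, 63, 68, 72}
extract-min → 44; now {50, 53, 63, 68, 72}
insert 57 → {50, 53, 57, 63, 68, 72}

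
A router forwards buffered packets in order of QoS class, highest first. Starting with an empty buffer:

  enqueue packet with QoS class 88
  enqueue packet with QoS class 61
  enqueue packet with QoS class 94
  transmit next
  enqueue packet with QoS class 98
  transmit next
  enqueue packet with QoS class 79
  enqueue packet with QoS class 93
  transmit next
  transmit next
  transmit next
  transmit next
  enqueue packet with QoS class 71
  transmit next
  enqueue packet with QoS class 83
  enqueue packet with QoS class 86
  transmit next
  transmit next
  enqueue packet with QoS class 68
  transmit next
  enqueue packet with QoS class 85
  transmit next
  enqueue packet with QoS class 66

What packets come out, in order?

insert 88 → {88}
insert 61 → {88, 61}
insert 94 → {94, 88, 61}
transmit next → 94; now {88, 61}
insert 98 → {98, 88, 61}
transmit next → 98; now {88, 61}
insert 79 → {88, 79, 61}
insert 93 → {93, 88, 79, 61}
transmit next → 93; now {88, 79, 61}
transmit next → 88; now {79, 61}
transmit next → 79; now {61}
transmit next → 61; now {}
insert 71 → {71}
transmit next → 71; now {}
insert 83 → {83}
insert 86 → {86, 83}
transmit next → 86; now {83}
transmit next → 83; now {}
insert 68 → {68}
transmit next → 68; now {}
insert 85 → {85}
transmit next → 85; now {}
insert 66 → {66}

94, 98, 93, 88, 79, 61, 71, 86, 83, 68, 85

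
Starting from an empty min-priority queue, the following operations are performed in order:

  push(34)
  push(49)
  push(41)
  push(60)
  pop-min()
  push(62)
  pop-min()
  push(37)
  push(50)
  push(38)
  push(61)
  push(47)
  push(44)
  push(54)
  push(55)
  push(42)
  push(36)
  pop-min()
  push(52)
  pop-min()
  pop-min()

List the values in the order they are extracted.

34, 41, 36, 37, 38

insert 34 → {34}
insert 49 → {34, 49}
insert 41 → {34, 41, 49}
insert 60 → {34, 41, 49, 60}
pop-min → 34; now {41, 49, 60}
insert 62 → {41, 49, 60, 62}
pop-min → 41; now {49, 60, 62}
insert 37 → {37, 49, 60, 62}
insert 50 → {37, 49, 50, 60, 62}
insert 38 → {37, 38, 49, 50, 60, 62}
insert 61 → {37, 38, 49, 50, 60, 61, 62}
insert 47 → {37, 38, 47, 49, 50, 60, 61, 62}
insert 44 → {37, 38, 44, 47, 49, 50, 60, 61, 62}
insert 54 → {37, 38, 44, 47, 49, 50, 54, 60, 61, 62}
insert 55 → {37, 38, 44, 47, 49, 50, 54, 55, 60, 61, 62}
insert 42 → {37, 38, 42, 44, 47, 49, 50, 54, 55, 60, 61, 62}
insert 36 → {36, 37, 38, 42, 44, 47, 49, 50, 54, 55, 60, 61, 62}
pop-min → 36; now {37, 38, 42, 44, 47, 49, 50, 54, 55, 60, 61, 62}
insert 52 → {37, 38, 42, 44, 47, 49, 50, 52, 54, 55, 60, 61, 62}
pop-min → 37; now {38, 42, 44, 47, 49, 50, 52, 54, 55, 60, 61, 62}
pop-min → 38; now {42, 44, 47, 49, 50, 52, 54, 55, 60, 61, 62}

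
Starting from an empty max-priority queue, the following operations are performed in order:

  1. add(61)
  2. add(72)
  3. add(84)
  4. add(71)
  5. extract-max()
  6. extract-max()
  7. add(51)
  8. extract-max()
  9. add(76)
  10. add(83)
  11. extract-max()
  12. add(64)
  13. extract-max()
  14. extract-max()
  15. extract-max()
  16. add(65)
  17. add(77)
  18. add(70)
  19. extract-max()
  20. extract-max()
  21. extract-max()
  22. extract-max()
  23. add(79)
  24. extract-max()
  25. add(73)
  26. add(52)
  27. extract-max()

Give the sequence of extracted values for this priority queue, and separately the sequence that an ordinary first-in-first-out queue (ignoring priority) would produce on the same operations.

priority queue: 84 → 72 → 71 → 83 → 76 → 64 → 61 → 77 → 70 → 65 → 51 → 79 → 73; FIFO queue: 61, 72, 84, 71, 51, 76, 83, 64, 65, 77, 70, 79, 73

insert 61 → {61}
insert 72 → {72, 61}
insert 84 → {84, 72, 61}
insert 71 → {84, 72, 71, 61}
extract-max → 84; now {72, 71, 61}
extract-max → 72; now {71, 61}
insert 51 → {71, 61, 51}
extract-max → 71; now {61, 51}
insert 76 → {76, 61, 51}
insert 83 → {83, 76, 61, 51}
extract-max → 83; now {76, 61, 51}
insert 64 → {76, 64, 61, 51}
extract-max → 76; now {64, 61, 51}
extract-max → 64; now {61, 51}
extract-max → 61; now {51}
insert 65 → {65, 51}
insert 77 → {77, 65, 51}
insert 70 → {77, 70, 65, 51}
extract-max → 77; now {70, 65, 51}
extract-max → 70; now {65, 51}
extract-max → 65; now {51}
extract-max → 51; now {}
insert 79 → {79}
extract-max → 79; now {}
insert 73 → {73}
insert 52 → {73, 52}
extract-max → 73; now {52}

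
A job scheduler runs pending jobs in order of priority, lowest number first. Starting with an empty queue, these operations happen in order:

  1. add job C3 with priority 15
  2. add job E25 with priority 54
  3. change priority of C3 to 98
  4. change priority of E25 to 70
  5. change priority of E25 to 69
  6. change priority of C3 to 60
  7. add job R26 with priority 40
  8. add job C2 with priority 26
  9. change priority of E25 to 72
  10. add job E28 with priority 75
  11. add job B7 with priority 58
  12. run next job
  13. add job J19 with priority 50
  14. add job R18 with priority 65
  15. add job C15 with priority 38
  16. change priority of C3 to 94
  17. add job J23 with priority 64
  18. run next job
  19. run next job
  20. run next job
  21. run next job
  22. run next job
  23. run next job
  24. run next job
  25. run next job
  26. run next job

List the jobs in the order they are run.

[C2, C15, R26, J19, B7, J23, R18, E25, E28, C3]

add C3 (priority 15) → {C3:15}
add E25 (priority 54) → {C3:15, E25:54}
update C3 to priority 98 → {E25:54, C3:98}
update E25 to priority 70 → {E25:70, C3:98}
update E25 to priority 69 → {E25:69, C3:98}
update C3 to priority 60 → {C3:60, E25:69}
add R26 (priority 40) → {R26:40, C3:60, E25:69}
add C2 (priority 26) → {C2:26, R26:40, C3:60, E25:69}
update E25 to priority 72 → {C2:26, R26:40, C3:60, E25:72}
add E28 (priority 75) → {C2:26, R26:40, C3:60, E25:72, E28:75}
add B7 (priority 58) → {C2:26, R26:40, B7:58, C3:60, E25:72, E28:75}
run next job → C2; now {R26:40, B7:58, C3:60, E25:72, E28:75}
add J19 (priority 50) → {R26:40, J19:50, B7:58, C3:60, E25:72, E28:75}
add R18 (priority 65) → {R26:40, J19:50, B7:58, C3:60, R18:65, E25:72, E28:75}
add C15 (priority 38) → {C15:38, R26:40, J19:50, B7:58, C3:60, R18:65, E25:72, E28:75}
update C3 to priority 94 → {C15:38, R26:40, J19:50, B7:58, R18:65, E25:72, E28:75, C3:94}
add J23 (priority 64) → {C15:38, R26:40, J19:50, B7:58, J23:64, R18:65, E25:72, E28:75, C3:94}
run next job → C15; now {R26:40, J19:50, B7:58, J23:64, R18:65, E25:72, E28:75, C3:94}
run next job → R26; now {J19:50, B7:58, J23:64, R18:65, E25:72, E28:75, C3:94}
run next job → J19; now {B7:58, J23:64, R18:65, E25:72, E28:75, C3:94}
run next job → B7; now {J23:64, R18:65, E25:72, E28:75, C3:94}
run next job → J23; now {R18:65, E25:72, E28:75, C3:94}
run next job → R18; now {E25:72, E28:75, C3:94}
run next job → E25; now {E28:75, C3:94}
run next job → E28; now {C3:94}
run next job → C3; now {}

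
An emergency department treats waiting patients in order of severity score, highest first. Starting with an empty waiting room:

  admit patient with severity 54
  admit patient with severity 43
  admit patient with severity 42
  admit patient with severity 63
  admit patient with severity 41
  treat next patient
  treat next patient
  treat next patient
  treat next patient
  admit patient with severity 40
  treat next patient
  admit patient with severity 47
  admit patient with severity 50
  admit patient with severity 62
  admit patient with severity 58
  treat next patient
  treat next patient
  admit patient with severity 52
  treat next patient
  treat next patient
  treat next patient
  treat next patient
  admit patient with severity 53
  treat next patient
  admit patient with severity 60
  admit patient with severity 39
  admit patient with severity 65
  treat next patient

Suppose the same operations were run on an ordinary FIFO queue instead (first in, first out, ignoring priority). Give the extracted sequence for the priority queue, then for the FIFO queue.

priority queue: [63, 54, 43, 42, 41, 62, 58, 52, 50, 47, 40, 53, 65]; FIFO queue: 54 → 43 → 42 → 63 → 41 → 40 → 47 → 50 → 62 → 58 → 52 → 53 → 60

insert 54 → {54}
insert 43 → {54, 43}
insert 42 → {54, 43, 42}
insert 63 → {63, 54, 43, 42}
insert 41 → {63, 54, 43, 42, 41}
treat next patient → 63; now {54, 43, 42, 41}
treat next patient → 54; now {43, 42, 41}
treat next patient → 43; now {42, 41}
treat next patient → 42; now {41}
insert 40 → {41, 40}
treat next patient → 41; now {40}
insert 47 → {47, 40}
insert 50 → {50, 47, 40}
insert 62 → {62, 50, 47, 40}
insert 58 → {62, 58, 50, 47, 40}
treat next patient → 62; now {58, 50, 47, 40}
treat next patient → 58; now {50, 47, 40}
insert 52 → {52, 50, 47, 40}
treat next patient → 52; now {50, 47, 40}
treat next patient → 50; now {47, 40}
treat next patient → 47; now {40}
treat next patient → 40; now {}
insert 53 → {53}
treat next patient → 53; now {}
insert 60 → {60}
insert 39 → {60, 39}
insert 65 → {65, 60, 39}
treat next patient → 65; now {60, 39}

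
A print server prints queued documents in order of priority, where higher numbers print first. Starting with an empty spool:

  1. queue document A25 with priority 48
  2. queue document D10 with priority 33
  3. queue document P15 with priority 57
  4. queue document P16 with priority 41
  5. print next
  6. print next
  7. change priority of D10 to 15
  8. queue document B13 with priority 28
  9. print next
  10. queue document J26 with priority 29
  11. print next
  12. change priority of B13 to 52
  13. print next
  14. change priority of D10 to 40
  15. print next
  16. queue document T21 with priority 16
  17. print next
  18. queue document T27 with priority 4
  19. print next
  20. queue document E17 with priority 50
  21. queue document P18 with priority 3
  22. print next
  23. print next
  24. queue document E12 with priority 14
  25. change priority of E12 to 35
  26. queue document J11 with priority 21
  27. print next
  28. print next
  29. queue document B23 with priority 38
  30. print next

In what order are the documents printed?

add A25 (priority 48) → {A25:48}
add D10 (priority 33) → {A25:48, D10:33}
add P15 (priority 57) → {P15:57, A25:48, D10:33}
add P16 (priority 41) → {P15:57, A25:48, P16:41, D10:33}
print next → P15; now {A25:48, P16:41, D10:33}
print next → A25; now {P16:41, D10:33}
update D10 to priority 15 → {P16:41, D10:15}
add B13 (priority 28) → {P16:41, B13:28, D10:15}
print next → P16; now {B13:28, D10:15}
add J26 (priority 29) → {J26:29, B13:28, D10:15}
print next → J26; now {B13:28, D10:15}
update B13 to priority 52 → {B13:52, D10:15}
print next → B13; now {D10:15}
update D10 to priority 40 → {D10:40}
print next → D10; now {}
add T21 (priority 16) → {T21:16}
print next → T21; now {}
add T27 (priority 4) → {T27:4}
print next → T27; now {}
add E17 (priority 50) → {E17:50}
add P18 (priority 3) → {E17:50, P18:3}
print next → E17; now {P18:3}
print next → P18; now {}
add E12 (priority 14) → {E12:14}
update E12 to priority 35 → {E12:35}
add J11 (priority 21) → {E12:35, J11:21}
print next → E12; now {J11:21}
print next → J11; now {}
add B23 (priority 38) → {B23:38}
print next → B23; now {}

P15, A25, P16, J26, B13, D10, T21, T27, E17, P18, E12, J11, B23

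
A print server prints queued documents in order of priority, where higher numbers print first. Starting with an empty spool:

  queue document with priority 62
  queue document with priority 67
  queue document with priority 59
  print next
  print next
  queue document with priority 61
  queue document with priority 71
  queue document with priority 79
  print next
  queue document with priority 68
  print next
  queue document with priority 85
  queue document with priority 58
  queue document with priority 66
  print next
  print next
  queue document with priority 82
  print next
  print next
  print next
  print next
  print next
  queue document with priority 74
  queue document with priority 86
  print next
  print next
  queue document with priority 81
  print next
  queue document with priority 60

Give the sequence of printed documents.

[67, 62, 79, 71, 85, 68, 82, 66, 61, 59, 58, 86, 74, 81]

insert 62 → {62}
insert 67 → {67, 62}
insert 59 → {67, 62, 59}
print next → 67; now {62, 59}
print next → 62; now {59}
insert 61 → {61, 59}
insert 71 → {71, 61, 59}
insert 79 → {79, 71, 61, 59}
print next → 79; now {71, 61, 59}
insert 68 → {71, 68, 61, 59}
print next → 71; now {68, 61, 59}
insert 85 → {85, 68, 61, 59}
insert 58 → {85, 68, 61, 59, 58}
insert 66 → {85, 68, 66, 61, 59, 58}
print next → 85; now {68, 66, 61, 59, 58}
print next → 68; now {66, 61, 59, 58}
insert 82 → {82, 66, 61, 59, 58}
print next → 82; now {66, 61, 59, 58}
print next → 66; now {61, 59, 58}
print next → 61; now {59, 58}
print next → 59; now {58}
print next → 58; now {}
insert 74 → {74}
insert 86 → {86, 74}
print next → 86; now {74}
print next → 74; now {}
insert 81 → {81}
print next → 81; now {}
insert 60 → {60}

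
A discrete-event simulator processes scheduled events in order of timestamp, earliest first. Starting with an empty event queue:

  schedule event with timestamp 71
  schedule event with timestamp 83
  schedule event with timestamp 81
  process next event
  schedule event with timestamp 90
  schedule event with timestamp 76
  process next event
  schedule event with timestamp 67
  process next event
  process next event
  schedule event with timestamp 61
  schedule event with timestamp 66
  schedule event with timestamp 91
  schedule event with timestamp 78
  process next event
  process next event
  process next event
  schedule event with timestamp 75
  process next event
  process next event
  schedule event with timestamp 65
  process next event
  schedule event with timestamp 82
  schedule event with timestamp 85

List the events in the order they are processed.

[71, 76, 67, 81, 61, 66, 78, 75, 83, 65]

insert 71 → {71}
insert 83 → {71, 83}
insert 81 → {71, 81, 83}
process next event → 71; now {81, 83}
insert 90 → {81, 83, 90}
insert 76 → {76, 81, 83, 90}
process next event → 76; now {81, 83, 90}
insert 67 → {67, 81, 83, 90}
process next event → 67; now {81, 83, 90}
process next event → 81; now {83, 90}
insert 61 → {61, 83, 90}
insert 66 → {61, 66, 83, 90}
insert 91 → {61, 66, 83, 90, 91}
insert 78 → {61, 66, 78, 83, 90, 91}
process next event → 61; now {66, 78, 83, 90, 91}
process next event → 66; now {78, 83, 90, 91}
process next event → 78; now {83, 90, 91}
insert 75 → {75, 83, 90, 91}
process next event → 75; now {83, 90, 91}
process next event → 83; now {90, 91}
insert 65 → {65, 90, 91}
process next event → 65; now {90, 91}
insert 82 → {82, 90, 91}
insert 85 → {82, 85, 90, 91}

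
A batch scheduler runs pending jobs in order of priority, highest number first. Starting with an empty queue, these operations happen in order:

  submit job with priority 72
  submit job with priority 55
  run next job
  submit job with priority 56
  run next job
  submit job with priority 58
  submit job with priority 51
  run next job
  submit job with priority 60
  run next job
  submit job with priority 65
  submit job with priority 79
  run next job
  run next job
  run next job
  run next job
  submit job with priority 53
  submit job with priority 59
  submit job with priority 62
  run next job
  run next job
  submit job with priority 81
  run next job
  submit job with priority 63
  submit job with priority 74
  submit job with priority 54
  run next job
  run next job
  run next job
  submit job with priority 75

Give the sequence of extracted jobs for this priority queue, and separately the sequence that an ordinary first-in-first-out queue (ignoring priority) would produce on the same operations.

insert 72 → {72}
insert 55 → {72, 55}
run next job → 72; now {55}
insert 56 → {56, 55}
run next job → 56; now {55}
insert 58 → {58, 55}
insert 51 → {58, 55, 51}
run next job → 58; now {55, 51}
insert 60 → {60, 55, 51}
run next job → 60; now {55, 51}
insert 65 → {65, 55, 51}
insert 79 → {79, 65, 55, 51}
run next job → 79; now {65, 55, 51}
run next job → 65; now {55, 51}
run next job → 55; now {51}
run next job → 51; now {}
insert 53 → {53}
insert 59 → {59, 53}
insert 62 → {62, 59, 53}
run next job → 62; now {59, 53}
run next job → 59; now {53}
insert 81 → {81, 53}
run next job → 81; now {53}
insert 63 → {63, 53}
insert 74 → {74, 63, 53}
insert 54 → {74, 63, 54, 53}
run next job → 74; now {63, 54, 53}
run next job → 63; now {54, 53}
run next job → 54; now {53}
insert 75 → {75, 53}

priority queue: [72, 56, 58, 60, 79, 65, 55, 51, 62, 59, 81, 74, 63, 54]; FIFO queue: 72 → 55 → 56 → 58 → 51 → 60 → 65 → 79 → 53 → 59 → 62 → 81 → 63 → 74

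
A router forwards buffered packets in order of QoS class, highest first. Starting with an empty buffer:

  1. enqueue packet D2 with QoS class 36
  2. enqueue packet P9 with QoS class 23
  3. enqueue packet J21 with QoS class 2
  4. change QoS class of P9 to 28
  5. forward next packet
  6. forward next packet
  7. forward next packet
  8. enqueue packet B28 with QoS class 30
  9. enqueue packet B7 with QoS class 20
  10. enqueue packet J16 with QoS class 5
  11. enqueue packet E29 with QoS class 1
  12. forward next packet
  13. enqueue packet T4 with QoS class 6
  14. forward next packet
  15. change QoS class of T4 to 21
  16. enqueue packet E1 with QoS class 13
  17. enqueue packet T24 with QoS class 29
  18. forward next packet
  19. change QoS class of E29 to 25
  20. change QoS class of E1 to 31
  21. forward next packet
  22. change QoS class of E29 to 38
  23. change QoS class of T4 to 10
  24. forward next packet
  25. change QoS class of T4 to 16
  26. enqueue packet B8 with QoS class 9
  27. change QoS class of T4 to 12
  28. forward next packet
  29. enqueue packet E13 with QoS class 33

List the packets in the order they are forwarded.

add D2 (QoS class 36) → {D2:36}
add P9 (QoS class 23) → {D2:36, P9:23}
add J21 (QoS class 2) → {D2:36, P9:23, J21:2}
update P9 to QoS class 28 → {D2:36, P9:28, J21:2}
forward next packet → D2; now {P9:28, J21:2}
forward next packet → P9; now {J21:2}
forward next packet → J21; now {}
add B28 (QoS class 30) → {B28:30}
add B7 (QoS class 20) → {B28:30, B7:20}
add J16 (QoS class 5) → {B28:30, B7:20, J16:5}
add E29 (QoS class 1) → {B28:30, B7:20, J16:5, E29:1}
forward next packet → B28; now {B7:20, J16:5, E29:1}
add T4 (QoS class 6) → {B7:20, T4:6, J16:5, E29:1}
forward next packet → B7; now {T4:6, J16:5, E29:1}
update T4 to QoS class 21 → {T4:21, J16:5, E29:1}
add E1 (QoS class 13) → {T4:21, E1:13, J16:5, E29:1}
add T24 (QoS class 29) → {T24:29, T4:21, E1:13, J16:5, E29:1}
forward next packet → T24; now {T4:21, E1:13, J16:5, E29:1}
update E29 to QoS class 25 → {E29:25, T4:21, E1:13, J16:5}
update E1 to QoS class 31 → {E1:31, E29:25, T4:21, J16:5}
forward next packet → E1; now {E29:25, T4:21, J16:5}
update E29 to QoS class 38 → {E29:38, T4:21, J16:5}
update T4 to QoS class 10 → {E29:38, T4:10, J16:5}
forward next packet → E29; now {T4:10, J16:5}
update T4 to QoS class 16 → {T4:16, J16:5}
add B8 (QoS class 9) → {T4:16, B8:9, J16:5}
update T4 to QoS class 12 → {T4:12, B8:9, J16:5}
forward next packet → T4; now {B8:9, J16:5}
add E13 (QoS class 33) → {E13:33, B8:9, J16:5}

[D2, P9, J21, B28, B7, T24, E1, E29, T4]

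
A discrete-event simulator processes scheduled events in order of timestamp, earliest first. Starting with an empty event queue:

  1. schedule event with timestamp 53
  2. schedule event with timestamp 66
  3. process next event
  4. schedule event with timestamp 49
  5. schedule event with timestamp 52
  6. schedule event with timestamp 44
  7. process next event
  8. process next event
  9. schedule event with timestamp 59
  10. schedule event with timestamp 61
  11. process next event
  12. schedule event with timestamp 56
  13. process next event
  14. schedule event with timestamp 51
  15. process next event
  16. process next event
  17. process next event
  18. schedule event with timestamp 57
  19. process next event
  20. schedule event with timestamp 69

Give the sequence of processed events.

53 → 44 → 49 → 52 → 56 → 51 → 59 → 61 → 57

insert 53 → {53}
insert 66 → {53, 66}
process next event → 53; now {66}
insert 49 → {49, 66}
insert 52 → {49, 52, 66}
insert 44 → {44, 49, 52, 66}
process next event → 44; now {49, 52, 66}
process next event → 49; now {52, 66}
insert 59 → {52, 59, 66}
insert 61 → {52, 59, 61, 66}
process next event → 52; now {59, 61, 66}
insert 56 → {56, 59, 61, 66}
process next event → 56; now {59, 61, 66}
insert 51 → {51, 59, 61, 66}
process next event → 51; now {59, 61, 66}
process next event → 59; now {61, 66}
process next event → 61; now {66}
insert 57 → {57, 66}
process next event → 57; now {66}
insert 69 → {66, 69}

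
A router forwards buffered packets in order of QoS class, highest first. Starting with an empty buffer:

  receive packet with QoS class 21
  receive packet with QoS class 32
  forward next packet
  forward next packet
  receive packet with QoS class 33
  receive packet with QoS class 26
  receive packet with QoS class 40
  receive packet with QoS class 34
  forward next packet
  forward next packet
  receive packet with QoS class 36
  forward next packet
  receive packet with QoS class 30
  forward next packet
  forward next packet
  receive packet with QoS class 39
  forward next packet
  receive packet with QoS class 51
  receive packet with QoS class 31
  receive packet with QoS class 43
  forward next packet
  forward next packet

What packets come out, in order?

[32, 21, 40, 34, 36, 33, 30, 39, 51, 43]

insert 21 → {21}
insert 32 → {32, 21}
forward next packet → 32; now {21}
forward next packet → 21; now {}
insert 33 → {33}
insert 26 → {33, 26}
insert 40 → {40, 33, 26}
insert 34 → {40, 34, 33, 26}
forward next packet → 40; now {34, 33, 26}
forward next packet → 34; now {33, 26}
insert 36 → {36, 33, 26}
forward next packet → 36; now {33, 26}
insert 30 → {33, 30, 26}
forward next packet → 33; now {30, 26}
forward next packet → 30; now {26}
insert 39 → {39, 26}
forward next packet → 39; now {26}
insert 51 → {51, 26}
insert 31 → {51, 31, 26}
insert 43 → {51, 43, 31, 26}
forward next packet → 51; now {43, 31, 26}
forward next packet → 43; now {31, 26}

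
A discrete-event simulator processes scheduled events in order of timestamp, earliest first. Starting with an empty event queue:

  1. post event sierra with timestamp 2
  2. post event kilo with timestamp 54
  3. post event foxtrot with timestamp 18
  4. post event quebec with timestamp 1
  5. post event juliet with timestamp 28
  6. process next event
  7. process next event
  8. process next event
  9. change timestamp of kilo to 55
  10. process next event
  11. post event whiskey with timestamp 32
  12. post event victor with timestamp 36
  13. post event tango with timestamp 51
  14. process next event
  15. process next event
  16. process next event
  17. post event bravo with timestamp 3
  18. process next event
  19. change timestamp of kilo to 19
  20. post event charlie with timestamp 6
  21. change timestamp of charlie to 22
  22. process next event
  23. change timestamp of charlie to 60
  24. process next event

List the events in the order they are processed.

add sierra (timestamp 2) → {sierra:2}
add kilo (timestamp 54) → {sierra:2, kilo:54}
add foxtrot (timestamp 18) → {sierra:2, foxtrot:18, kilo:54}
add quebec (timestamp 1) → {quebec:1, sierra:2, foxtrot:18, kilo:54}
add juliet (timestamp 28) → {quebec:1, sierra:2, foxtrot:18, juliet:28, kilo:54}
process next event → quebec; now {sierra:2, foxtrot:18, juliet:28, kilo:54}
process next event → sierra; now {foxtrot:18, juliet:28, kilo:54}
process next event → foxtrot; now {juliet:28, kilo:54}
update kilo to timestamp 55 → {juliet:28, kilo:55}
process next event → juliet; now {kilo:55}
add whiskey (timestamp 32) → {whiskey:32, kilo:55}
add victor (timestamp 36) → {whiskey:32, victor:36, kilo:55}
add tango (timestamp 51) → {whiskey:32, victor:36, tango:51, kilo:55}
process next event → whiskey; now {victor:36, tango:51, kilo:55}
process next event → victor; now {tango:51, kilo:55}
process next event → tango; now {kilo:55}
add bravo (timestamp 3) → {bravo:3, kilo:55}
process next event → bravo; now {kilo:55}
update kilo to timestamp 19 → {kilo:19}
add charlie (timestamp 6) → {charlie:6, kilo:19}
update charlie to timestamp 22 → {kilo:19, charlie:22}
process next event → kilo; now {charlie:22}
update charlie to timestamp 60 → {charlie:60}
process next event → charlie; now {}

quebec → sierra → foxtrot → juliet → whiskey → victor → tango → bravo → kilo → charlie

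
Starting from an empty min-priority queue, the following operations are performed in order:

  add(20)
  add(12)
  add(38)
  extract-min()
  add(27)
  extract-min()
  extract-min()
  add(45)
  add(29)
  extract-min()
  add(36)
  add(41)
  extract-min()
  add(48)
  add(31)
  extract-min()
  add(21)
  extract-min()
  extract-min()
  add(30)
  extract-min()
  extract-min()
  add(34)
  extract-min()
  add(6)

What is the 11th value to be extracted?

34

insert 20 → {20}
insert 12 → {12, 20}
insert 38 → {12, 20, 38}
extract-min → 12; now {20, 38}
insert 27 → {20, 27, 38}
extract-min → 20; now {27, 38}
extract-min → 27; now {38}
insert 45 → {38, 45}
insert 29 → {29, 38, 45}
extract-min → 29; now {38, 45}
insert 36 → {36, 38, 45}
insert 41 → {36, 38, 41, 45}
extract-min → 36; now {38, 41, 45}
insert 48 → {38, 41, 45, 48}
insert 31 → {31, 38, 41, 45, 48}
extract-min → 31; now {38, 41, 45, 48}
insert 21 → {21, 38, 41, 45, 48}
extract-min → 21; now {38, 41, 45, 48}
extract-min → 38; now {41, 45, 48}
insert 30 → {30, 41, 45, 48}
extract-min → 30; now {41, 45, 48}
extract-min → 41; now {45, 48}
insert 34 → {34, 45, 48}
extract-min → 34; now {45, 48}
insert 6 → {6, 45, 48}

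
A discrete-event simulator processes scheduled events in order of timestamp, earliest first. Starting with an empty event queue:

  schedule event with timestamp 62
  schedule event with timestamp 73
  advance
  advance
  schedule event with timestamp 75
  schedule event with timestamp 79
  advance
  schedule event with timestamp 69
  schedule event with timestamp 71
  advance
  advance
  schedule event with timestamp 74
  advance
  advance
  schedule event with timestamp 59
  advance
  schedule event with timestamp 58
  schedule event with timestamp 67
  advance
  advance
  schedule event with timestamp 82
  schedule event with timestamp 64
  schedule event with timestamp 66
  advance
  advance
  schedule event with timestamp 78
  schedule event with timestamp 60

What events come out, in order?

insert 62 → {62}
insert 73 → {62, 73}
advance → 62; now {73}
advance → 73; now {}
insert 75 → {75}
insert 79 → {75, 79}
advance → 75; now {79}
insert 69 → {69, 79}
insert 71 → {69, 71, 79}
advance → 69; now {71, 79}
advance → 71; now {79}
insert 74 → {74, 79}
advance → 74; now {79}
advance → 79; now {}
insert 59 → {59}
advance → 59; now {}
insert 58 → {58}
insert 67 → {58, 67}
advance → 58; now {67}
advance → 67; now {}
insert 82 → {82}
insert 64 → {64, 82}
insert 66 → {64, 66, 82}
advance → 64; now {66, 82}
advance → 66; now {82}
insert 78 → {78, 82}
insert 60 → {60, 78, 82}

[62, 73, 75, 69, 71, 74, 79, 59, 58, 67, 64, 66]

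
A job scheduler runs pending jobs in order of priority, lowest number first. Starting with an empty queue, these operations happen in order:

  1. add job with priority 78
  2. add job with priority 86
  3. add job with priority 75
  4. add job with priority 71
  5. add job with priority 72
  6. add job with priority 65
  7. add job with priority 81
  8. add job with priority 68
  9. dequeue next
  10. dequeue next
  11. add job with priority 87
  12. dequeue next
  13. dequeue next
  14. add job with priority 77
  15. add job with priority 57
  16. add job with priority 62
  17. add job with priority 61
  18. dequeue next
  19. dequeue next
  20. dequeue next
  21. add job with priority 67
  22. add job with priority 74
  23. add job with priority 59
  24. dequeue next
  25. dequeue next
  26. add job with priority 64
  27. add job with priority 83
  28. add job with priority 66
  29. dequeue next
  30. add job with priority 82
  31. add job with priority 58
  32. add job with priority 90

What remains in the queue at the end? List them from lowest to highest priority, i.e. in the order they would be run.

insert 78 → {78}
insert 86 → {78, 86}
insert 75 → {75, 78, 86}
insert 71 → {71, 75, 78, 86}
insert 72 → {71, 72, 75, 78, 86}
insert 65 → {65, 71, 72, 75, 78, 86}
insert 81 → {65, 71, 72, 75, 78, 81, 86}
insert 68 → {65, 68, 71, 72, 75, 78, 81, 86}
dequeue next → 65; now {68, 71, 72, 75, 78, 81, 86}
dequeue next → 68; now {71, 72, 75, 78, 81, 86}
insert 87 → {71, 72, 75, 78, 81, 86, 87}
dequeue next → 71; now {72, 75, 78, 81, 86, 87}
dequeue next → 72; now {75, 78, 81, 86, 87}
insert 77 → {75, 77, 78, 81, 86, 87}
insert 57 → {57, 75, 77, 78, 81, 86, 87}
insert 62 → {57, 62, 75, 77, 78, 81, 86, 87}
insert 61 → {57, 61, 62, 75, 77, 78, 81, 86, 87}
dequeue next → 57; now {61, 62, 75, 77, 78, 81, 86, 87}
dequeue next → 61; now {62, 75, 77, 78, 81, 86, 87}
dequeue next → 62; now {75, 77, 78, 81, 86, 87}
insert 67 → {67, 75, 77, 78, 81, 86, 87}
insert 74 → {67, 74, 75, 77, 78, 81, 86, 87}
insert 59 → {59, 67, 74, 75, 77, 78, 81, 86, 87}
dequeue next → 59; now {67, 74, 75, 77, 78, 81, 86, 87}
dequeue next → 67; now {74, 75, 77, 78, 81, 86, 87}
insert 64 → {64, 74, 75, 77, 78, 81, 86, 87}
insert 83 → {64, 74, 75, 77, 78, 81, 83, 86, 87}
insert 66 → {64, 66, 74, 75, 77, 78, 81, 83, 86, 87}
dequeue next → 64; now {66, 74, 75, 77, 78, 81, 83, 86, 87}
insert 82 → {66, 74, 75, 77, 78, 81, 82, 83, 86, 87}
insert 58 → {58, 66, 74, 75, 77, 78, 81, 82, 83, 86, 87}
insert 90 → {58, 66, 74, 75, 77, 78, 81, 82, 83, 86, 87, 90}

[58, 66, 74, 75, 77, 78, 81, 82, 83, 86, 87, 90]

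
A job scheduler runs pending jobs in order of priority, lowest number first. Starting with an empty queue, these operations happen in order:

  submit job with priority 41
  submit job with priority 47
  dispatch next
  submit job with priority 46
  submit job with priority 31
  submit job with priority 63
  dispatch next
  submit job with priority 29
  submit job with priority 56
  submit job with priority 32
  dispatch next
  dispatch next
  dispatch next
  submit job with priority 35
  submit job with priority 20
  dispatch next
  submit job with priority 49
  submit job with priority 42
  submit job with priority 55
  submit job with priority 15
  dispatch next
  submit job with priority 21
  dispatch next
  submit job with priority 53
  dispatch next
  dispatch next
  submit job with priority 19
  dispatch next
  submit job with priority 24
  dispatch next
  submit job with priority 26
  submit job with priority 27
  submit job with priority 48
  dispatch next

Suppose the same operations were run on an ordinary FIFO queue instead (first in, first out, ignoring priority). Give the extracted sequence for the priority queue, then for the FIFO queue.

priority queue: 41 → 31 → 29 → 32 → 46 → 20 → 15 → 21 → 35 → 42 → 19 → 24 → 26; FIFO queue: 41, 47, 46, 31, 63, 29, 56, 32, 35, 20, 49, 42, 55

insert 41 → {41}
insert 47 → {41, 47}
dispatch next → 41; now {47}
insert 46 → {46, 47}
insert 31 → {31, 46, 47}
insert 63 → {31, 46, 47, 63}
dispatch next → 31; now {46, 47, 63}
insert 29 → {29, 46, 47, 63}
insert 56 → {29, 46, 47, 56, 63}
insert 32 → {29, 32, 46, 47, 56, 63}
dispatch next → 29; now {32, 46, 47, 56, 63}
dispatch next → 32; now {46, 47, 56, 63}
dispatch next → 46; now {47, 56, 63}
insert 35 → {35, 47, 56, 63}
insert 20 → {20, 35, 47, 56, 63}
dispatch next → 20; now {35, 47, 56, 63}
insert 49 → {35, 47, 49, 56, 63}
insert 42 → {35, 42, 47, 49, 56, 63}
insert 55 → {35, 42, 47, 49, 55, 56, 63}
insert 15 → {15, 35, 42, 47, 49, 55, 56, 63}
dispatch next → 15; now {35, 42, 47, 49, 55, 56, 63}
insert 21 → {21, 35, 42, 47, 49, 55, 56, 63}
dispatch next → 21; now {35, 42, 47, 49, 55, 56, 63}
insert 53 → {35, 42, 47, 49, 53, 55, 56, 63}
dispatch next → 35; now {42, 47, 49, 53, 55, 56, 63}
dispatch next → 42; now {47, 49, 53, 55, 56, 63}
insert 19 → {19, 47, 49, 53, 55, 56, 63}
dispatch next → 19; now {47, 49, 53, 55, 56, 63}
insert 24 → {24, 47, 49, 53, 55, 56, 63}
dispatch next → 24; now {47, 49, 53, 55, 56, 63}
insert 26 → {26, 47, 49, 53, 55, 56, 63}
insert 27 → {26, 27, 47, 49, 53, 55, 56, 63}
insert 48 → {26, 27, 47, 48, 49, 53, 55, 56, 63}
dispatch next → 26; now {27, 47, 48, 49, 53, 55, 56, 63}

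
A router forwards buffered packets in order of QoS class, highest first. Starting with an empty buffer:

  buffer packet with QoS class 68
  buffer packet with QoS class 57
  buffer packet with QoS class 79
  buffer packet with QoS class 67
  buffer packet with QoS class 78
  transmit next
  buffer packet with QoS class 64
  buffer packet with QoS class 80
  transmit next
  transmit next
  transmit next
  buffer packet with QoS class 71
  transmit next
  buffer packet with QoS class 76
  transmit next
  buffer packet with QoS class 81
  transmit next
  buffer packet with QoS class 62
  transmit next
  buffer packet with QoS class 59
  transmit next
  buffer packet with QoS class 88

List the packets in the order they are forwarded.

insert 68 → {68}
insert 57 → {68, 57}
insert 79 → {79, 68, 57}
insert 67 → {79, 68, 67, 57}
insert 78 → {79, 78, 68, 67, 57}
transmit next → 79; now {78, 68, 67, 57}
insert 64 → {78, 68, 67, 64, 57}
insert 80 → {80, 78, 68, 67, 64, 57}
transmit next → 80; now {78, 68, 67, 64, 57}
transmit next → 78; now {68, 67, 64, 57}
transmit next → 68; now {67, 64, 57}
insert 71 → {71, 67, 64, 57}
transmit next → 71; now {67, 64, 57}
insert 76 → {76, 67, 64, 57}
transmit next → 76; now {67, 64, 57}
insert 81 → {81, 67, 64, 57}
transmit next → 81; now {67, 64, 57}
insert 62 → {67, 64, 62, 57}
transmit next → 67; now {64, 62, 57}
insert 59 → {64, 62, 59, 57}
transmit next → 64; now {62, 59, 57}
insert 88 → {88, 62, 59, 57}

[79, 80, 78, 68, 71, 76, 81, 67, 64]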